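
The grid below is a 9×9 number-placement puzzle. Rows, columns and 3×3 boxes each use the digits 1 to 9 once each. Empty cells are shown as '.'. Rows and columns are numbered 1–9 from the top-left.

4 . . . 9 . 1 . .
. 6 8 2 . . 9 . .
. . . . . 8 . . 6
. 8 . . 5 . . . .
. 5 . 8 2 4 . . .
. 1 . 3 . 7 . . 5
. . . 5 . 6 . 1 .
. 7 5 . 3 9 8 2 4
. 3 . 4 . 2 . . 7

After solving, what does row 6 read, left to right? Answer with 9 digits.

219367485

R1C2 = 2 (sole candidate).
R2C9 = 3 (sole candidate).
R3C2 = 9 (sole candidate).
R4C6 = 1 (sole candidate).
R6C5 = 6: row 6 has {1,3,5,7}; col 5 has {2,3,5,9}; box has {1,2,3,4,5,7,8} → only 6 remains.
R7C2 = 4 (sole candidate).
R7C7 = 3 (sole candidate).
R7C9 = 9 (sole candidate).
R8C4 = 1 (sole candidate).
R9C5 = 8 (sole candidate).
R1C9 = 8 (sole candidate).
R2C6 = 5 (sole candidate).
R3C4 = 7 (sole candidate).
R4C4 = 9 (sole candidate).
R4C9 = 2 (sole candidate).
R5C9 = 1 (sole candidate).
R6C7 = 4: row 6 has {1,3,5,6,7}; col 7 has {1,3,8,9}; box has {1,2,5} → only 4 remains.
R7C3 = 2 (sole candidate).
R7C5 = 7 (sole candidate).
R8C1 = 6 (sole candidate).
R1C4 = 6 (sole candidate).
R1C6 = 3 (sole candidate).
R6C3 = 9: row 6 has {1,3,4,5,6,7}; col 3 has {2,5,8}; box has {1,5,8} → only 9 remains.
R6C8 = 8: row 6 has {1,3,4,5,6,7,9}; col 8 has {1,2}; box has {1,2,4,5} → only 8 remains.
R7C1 = 8 (sole candidate).
R9C3 = 1 (sole candidate).
R1C3 = 7 (sole candidate).
R1C8 = 5 (sole candidate).
R2C1 = 1 (sole candidate).
R2C5 = 4 (sole candidate).
R2C8 = 7 (sole candidate).
R3C3 = 3 (sole candidate).
R3C5 = 1 (sole candidate).
R3C7 = 2 (sole candidate).
R3C8 = 4 (sole candidate).
R5C3 = 6 (sole candidate).
R5C7 = 7 (sole candidate).
R6C1 = 2: row 6 has {1,3,4,5,6,7,8,9}; col 1 has {1,4,6,8}; box has {1,5,6,8,9} → only 2 remains.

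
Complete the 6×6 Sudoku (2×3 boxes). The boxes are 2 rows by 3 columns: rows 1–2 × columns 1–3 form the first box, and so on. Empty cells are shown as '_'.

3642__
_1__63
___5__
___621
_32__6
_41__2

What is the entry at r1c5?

1

r1c6 = 5 (sole candidate).
r2c3 = 5 (sole candidate).
r2c4 = 4 (sole candidate).
r3c2 = 2 (sole candidate).
r3c6 = 4 (sole candidate).
r4c2 = 5 (sole candidate).
r4c3 = 3 (sole candidate).
r5c1 = 5 (sole candidate).
r5c4 = 1 (sole candidate).
r5c5 = 4 (sole candidate).
r6c1 = 6 (sole candidate).
r6c4 = 3 (sole candidate).
r6c5 = 5 (sole candidate).
r1c5 = 1: row 1 has {2,3,4,5,6}; col 5 has {2,4,5,6}; box has {2,3,4,5,6} → only 1 remains.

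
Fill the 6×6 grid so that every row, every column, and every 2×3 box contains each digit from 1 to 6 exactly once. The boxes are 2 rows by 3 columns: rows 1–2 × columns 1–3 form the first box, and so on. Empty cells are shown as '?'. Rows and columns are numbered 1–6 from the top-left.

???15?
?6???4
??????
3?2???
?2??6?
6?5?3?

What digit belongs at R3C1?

R2C5 = 2 (sole candidate).
R2C4 = 3 (sole candidate).
R1C6 = 6 (sole candidate).
R2C3 = 1 (sole candidate).
R2C1 = 5 (sole candidate).
R1C1 = 2 (hidden single in row 1).
R3C6 = 3 (hidden single in row 3).
R3C4 = 2 (hidden single in row 3).
R6C4 = 4 (sole candidate).
R5C4 = 5 (sole candidate).
R5C6 = 1 (sole candidate).
R6C2 = 1 (sole candidate).
R6C6 = 2 (sole candidate).
R4C4 = 6 (sole candidate).
R4C6 = 5 (sole candidate).
R5C1 = 4 (sole candidate).
R5C3 = 3 (sole candidate).
R1C3 = 4 (sole candidate).
R3C1 = 1: row 3 has {2,3}; col 1 has {2,3,4,5,6}; box has {2,3} → only 1 remains.

1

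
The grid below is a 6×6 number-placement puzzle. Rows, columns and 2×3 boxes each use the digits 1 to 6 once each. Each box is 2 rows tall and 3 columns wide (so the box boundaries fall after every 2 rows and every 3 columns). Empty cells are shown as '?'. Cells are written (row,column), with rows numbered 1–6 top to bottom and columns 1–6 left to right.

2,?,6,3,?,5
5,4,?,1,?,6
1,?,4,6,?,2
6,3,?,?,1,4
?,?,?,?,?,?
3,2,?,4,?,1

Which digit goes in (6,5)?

(1,2) = 1: row 1 has {2,3,5,6}; col 2 has {2,3,4}; box has {2,4,5,6} → only 1 remains.
(1,5) = 4: row 1 has {1,2,3,5,6}; col 5 has {1}; box has {1,3,5,6} → only 4 remains.
(2,3) = 3: row 2 has {1,4,5,6}; col 3 has {4,6}; box has {1,2,4,5,6} → only 3 remains.
(2,5) = 2: row 2 has {1,3,4,5,6}; col 5 has {1,4}; box has {1,3,4,5,6} → only 2 remains.
(3,2) = 5: row 3 has {1,2,4,6}; col 2 has {1,2,3,4}; box has {1,3,4,6} → only 5 remains.
(3,5) = 3: row 3 has {1,2,4,5,6}; col 5 has {1,2,4}; box has {1,2,4,6} → only 3 remains.
(4,3) = 2: row 4 has {1,3,4,6}; col 3 has {3,4,6}; box has {1,3,4,5,6} → only 2 remains.
(4,4) = 5: row 4 has {1,2,3,4,6}; col 4 has {1,3,4,6}; box has {1,2,3,4,6} → only 5 remains.
(5,1) = 4: row 5 has {}; col 1 has {1,2,3,5,6}; box has {2,3} → only 4 remains.
(5,2) = 6: row 5 has {4}; col 2 has {1,2,3,4,5}; box has {2,3,4} → only 6 remains.
(5,4) = 2: row 5 has {4,6}; col 4 has {1,3,4,5,6}; box has {1,4} → only 2 remains.
(5,5) = 5: row 5 has {2,4,6}; col 5 has {1,2,3,4}; box has {1,2,4} → only 5 remains.
(5,6) = 3: row 5 has {2,4,5,6}; col 6 has {1,2,4,5,6}; box has {1,2,4,5} → only 3 remains.
(6,3) = 5: row 6 has {1,2,3,4}; col 3 has {2,3,4,6}; box has {2,3,4,6} → only 5 remains.
(6,5) = 6: row 6 has {1,2,3,4,5}; col 5 has {1,2,3,4,5}; box has {1,2,3,4,5} → only 6 remains.

6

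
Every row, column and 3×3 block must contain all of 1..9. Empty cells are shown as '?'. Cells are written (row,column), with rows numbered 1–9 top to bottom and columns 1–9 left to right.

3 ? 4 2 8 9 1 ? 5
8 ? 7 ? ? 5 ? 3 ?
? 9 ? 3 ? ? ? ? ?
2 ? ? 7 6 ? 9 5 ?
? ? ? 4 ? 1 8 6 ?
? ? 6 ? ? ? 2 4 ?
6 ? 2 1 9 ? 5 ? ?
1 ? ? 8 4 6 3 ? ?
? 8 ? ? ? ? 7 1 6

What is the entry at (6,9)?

(1,2) = 6 (sole candidate).
(1,8) = 7 (sole candidate).
(2,4) = 6 (sole candidate).
(2,5) = 1 (sole candidate).
(2,7) = 4 (sole candidate).
(3,1) = 5 (sole candidate).
(3,3) = 1 (sole candidate).
(3,5) = 7 (sole candidate).
(3,6) = 4 (sole candidate).
(3,7) = 6 (sole candidate).
(7,8) = 8 (sole candidate).
(7,9) = 4 (sole candidate).
(9,4) = 5 (sole candidate).
(2,2) = 2 (sole candidate).
(2,9) = 9 (sole candidate).
(3,8) = 2 (sole candidate).
(3,9) = 8 (sole candidate).
(6,4) = 9 (sole candidate).
(8,8) = 9 (sole candidate).
(8,9) = 2 (sole candidate).
(6,1) = 7 (sole candidate).
(8,3) = 5 (sole candidate).
(5,1) = 9 (sole candidate).
(5,3) = 3 (sole candidate).
(5,9) = 7 (sole candidate).
(8,2) = 7 (sole candidate).
(9,1) = 4 (sole candidate).
(9,3) = 9 (sole candidate).
(4,3) = 8 (sole candidate).
(4,6) = 3 (sole candidate).
(4,9) = 1 (sole candidate).
(5,2) = 5 (sole candidate).
(5,5) = 2 (sole candidate).
(6,2) = 1 (sole candidate).
(6,5) = 5 (sole candidate).
(6,6) = 8 (sole candidate).
(6,9) = 3: row 6 has {1,2,4,5,6,7,8,9}; col 9 has {1,2,4,5,6,7,8,9}; box has {1,2,4,5,6,7,8,9} → only 3 remains.

3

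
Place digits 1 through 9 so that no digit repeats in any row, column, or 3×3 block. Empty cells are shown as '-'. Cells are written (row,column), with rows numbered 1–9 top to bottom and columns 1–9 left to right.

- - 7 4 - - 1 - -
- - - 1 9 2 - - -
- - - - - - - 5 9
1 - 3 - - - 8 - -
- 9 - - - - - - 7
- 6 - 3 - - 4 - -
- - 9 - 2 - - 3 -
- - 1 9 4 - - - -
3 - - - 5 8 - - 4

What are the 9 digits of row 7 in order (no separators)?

479621538

(1,1) = 9: in row 1, 9 can only go here (every other open cell in that row sees a 9).
(3,2) = 1: in row 3, 1 can only go here (every other open cell in that row sees a 1).
(5,7) = 3: in row 5, 3 can only go here (every other open cell in that row sees a 3).
(8,6) = 3: in row 8, 3 can only go here (every other open cell in that row sees a 3).
(3,5) = 3: in row 3, 3 can only go here (every other open cell in that row sees a 3).
(9,8) = 1: in row 9, 1 can only go here (every other open cell in that row sees a 1).
(7,6) = 1: in row 7, 1 can only go here (every other open cell in that row sees a 1).
(5,5) = 1: in row 5, 1 can only go here (every other open cell in that row sees a 1).
(6,9) = 1: in row 6, 1 can only go here (every other open cell in that row sees a 1).
(9,7) = 9: in row 9, 9 can only go here (every other open cell in that row sees a 9).
(2,8) = 4: in column 8, 4 can only go here (every other open cell in that column sees a 4).
(2,7) = 7: in row 2, 7 can only go here (every other open cell in that row sees a 7).
(8,8) = 7: in column 8, 7 can only go here (every other open cell in that column sees a 7).
(1,8) = 8: in column 8, 8 can only go here (every other open cell in that column sees an 8).
(1,5) = 6: row 1 has {1,4,7,8,9}; col 5 has {1,2,3,4,5,9}; box has {1,2,3,4,9} → only 6 remains.
(1,6) = 5: row 1 has {1,4,6,7,8,9}; col 6 has {1,2,3,8}; box has {1,2,3,4,6,9} → only 5 remains.
(3,6) = 7: row 3 has {1,3,5,9}; col 6 has {1,2,3,5,8}; box has {1,2,3,4,5,6,9} → only 7 remains.
(4,5) = 7: row 4 has {1,3,8}; col 5 has {1,2,3,4,5,6,9}; box has {1,3} → only 7 remains.
(6,5) = 8: row 6 has {1,3,4,6}; col 5 has {1,2,3,4,5,6,7,9}; box has {1,3,7} → only 8 remains.
(6,6) = 9: row 6 has {1,3,4,6,8}; col 6 has {1,2,3,5,7,8}; box has {1,3,7,8} → only 9 remains.
(6,8) = 2: row 6 has {1,3,4,6,8,9}; col 8 has {1,3,4,5,7,8}; box has {1,3,4,7,8} → only 2 remains.
(3,4) = 8: row 3 has {1,3,5,7,9}; col 4 has {1,3,4,9}; box has {1,2,3,4,5,6,7,9} → only 8 remains.
(5,8) = 6: row 5 has {1,3,7,9}; col 8 has {1,2,3,4,5,7,8}; box has {1,2,3,4,7,8} → only 6 remains.
(6,3) = 5: row 6 has {1,2,3,4,6,8,9}; col 3 has {1,3,7,9}; box has {1,3,6,9} → only 5 remains.
(4,8) = 9: row 4 has {1,3,7,8}; col 8 has {1,2,3,4,5,6,7,8}; box has {1,2,3,4,6,7,8} → only 9 remains.
(4,9) = 5: row 4 has {1,3,7,8,9}; col 9 has {1,4,7,9}; box has {1,2,3,4,6,7,8,9} → only 5 remains.
(5,6) = 4: row 5 has {1,3,6,7,9}; col 6 has {1,2,3,5,7,8,9}; box has {1,3,7,8,9} → only 4 remains.
(6,1) = 7: row 6 has {1,2,3,4,5,6,8,9}; col 1 has {1,3,9}; box has {1,3,5,6,9} → only 7 remains.
(4,6) = 6: row 4 has {1,3,5,7,8,9}; col 6 has {1,2,3,4,5,7,8,9}; box has {1,3,4,7,8,9} → only 6 remains.
(4,4) = 2: row 4 has {1,3,5,6,7,8,9}; col 4 has {1,3,4,8,9}; box has {1,3,4,6,7,8,9} → only 2 remains.
(5,4) = 5: row 5 has {1,3,4,6,7,9}; col 4 has {1,2,3,4,8,9}; box has {1,2,3,4,6,7,8,9} → only 5 remains.
(4,2) = 4: row 4 has {1,2,3,5,6,7,8,9}; col 2 has {1,6,9}; box has {1,3,5,6,7,9} → only 4 remains.
(7,1) = 4: in row 7, 4 can only go here (every other open cell in that row sees a 4).
(3,3) = 4: in row 3, 4 can only go here (every other open cell in that row sees a 4).
Singles propagation stalls; (7,4) is still open with candidates {6,7}.
  Try (7,4) = 7: this forces (9,4)=6, (9,3)=2, (5,3)=8, (9,2)=7, (2,3)=6, (2,9)=3, (3,1)=2; then (5,1) has no candidate left — contradiction.
So (7,4) = 6.
(7,7) = 5: row 7 has {1,2,3,4,6,9}; col 7 has {1,3,4,7,8,9}; box has {1,3,4,7,9} → only 5 remains.
(7,9) = 8: row 7 has {1,2,3,4,5,6,9}; col 9 has {1,4,5,7,9}; box has {1,3,4,5,7,9} → only 8 remains.
(9,4) = 7 (sole candidate).
(7,2) = 7: row 7 has {1,2,3,4,5,6,8,9}; col 2 has {1,4,6,9}; box has {1,3,4,9} → only 7 remains.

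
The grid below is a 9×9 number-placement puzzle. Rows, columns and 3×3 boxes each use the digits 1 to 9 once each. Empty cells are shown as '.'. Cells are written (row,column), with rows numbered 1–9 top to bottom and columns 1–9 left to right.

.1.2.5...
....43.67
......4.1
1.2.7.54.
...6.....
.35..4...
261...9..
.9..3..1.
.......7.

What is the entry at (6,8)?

(4,2) = 8 (sole candidate).
(4,6) = 9 (sole candidate).
(4,4) = 3 (sole candidate).
(4,9) = 6 (sole candidate).
(2,4) = 1 (hidden single in row 2).
(6,4) = 8 (sole candidate).
(5,5) = 5 (hidden single in row 5).
(7,5) = 8 (sole candidate).
(7,6) = 7 (sole candidate).
(6,1) = 6 (hidden single in row 6).
(6,7) = 7 (hidden single in row 6).
(6,5) = 1 (hidden single in row 6).
(5,6) = 2 (sole candidate).
(8,6) = 6 (sole candidate).
(9,6) = 1 (sole candidate).
(3,6) = 8 (sole candidate).
(5,7) = 1 (hidden single in row 5).
(9,7) = 6 (hidden single in row 9).
(3,4) = 7 (hidden single in column 4).
(5,2) = 7 (hidden single in column 2).
(9,2) = 4 (hidden single in column 2).
(9,4) = 9 (hidden single in column 4).
(9,5) = 2 (sole candidate).
(1,7) = 3 (hidden single in column 7).
(3,8) = 5 (hidden single in box 3).
(3,2) = 2 (sole candidate).
(7,8) = 3 (sole candidate).
(2,2) = 5 (sole candidate).
(2,7) = 2 (hidden single in row 2).
(8,7) = 8 (sole candidate).
(9,9) = 5 (sole candidate).
(7,9) = 4 (sole candidate).
(8,3) = 7 (sole candidate).
(8,9) = 2 (sole candidate).
(6,9) = 9 (sole candidate).
(7,4) = 5 (sole candidate).
(8,1) = 5 (sole candidate).
(8,4) = 4 (sole candidate).
(1,9) = 8 (sole candidate).
(5,8) = 8 (sole candidate).
(5,9) = 3 (sole candidate).
(6,8) = 2: row 6 has {1,3,4,5,6,7,8,9}; col 8 has {1,3,4,5,6,7,8}; box has {1,3,4,5,6,7,8,9} → only 2 remains.

2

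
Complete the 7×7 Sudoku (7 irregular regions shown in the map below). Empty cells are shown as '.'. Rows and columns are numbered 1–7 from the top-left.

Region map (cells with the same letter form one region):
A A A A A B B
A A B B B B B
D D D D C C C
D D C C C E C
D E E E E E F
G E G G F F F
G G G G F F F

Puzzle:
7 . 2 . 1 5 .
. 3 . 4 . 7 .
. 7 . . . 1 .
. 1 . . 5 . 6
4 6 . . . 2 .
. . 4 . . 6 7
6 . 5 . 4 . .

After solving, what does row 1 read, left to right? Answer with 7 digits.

R1C2 = 4: row 1 has {1,2,5,7}; col 2 has {1,3,6,7}; region has {1,2,3,7} → only 4 remains.
R1C4 = 6: row 1 has {1,2,4,5,7}; col 4 has {4}; region has {1,2,3,4,7} → only 6 remains.
R1C7 = 3: row 1 has {1,2,4,5,6,7}; col 7 has {6,7}; region has {4,5,7} → only 3 remains.

7426153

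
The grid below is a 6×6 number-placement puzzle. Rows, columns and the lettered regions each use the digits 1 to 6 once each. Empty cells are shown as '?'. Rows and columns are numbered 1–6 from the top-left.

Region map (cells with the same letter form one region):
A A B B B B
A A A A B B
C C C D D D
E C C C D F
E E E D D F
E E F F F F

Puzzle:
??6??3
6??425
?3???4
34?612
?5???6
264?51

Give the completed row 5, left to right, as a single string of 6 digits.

row 1, column 4 = 1: row 1 has {3,6}; col 4 has {4,6}; region has {2,3,5,6} → only 1 remains.
row 1, column 5 = 4: row 1 has {1,3,6}; col 5 has {1,2,5}; region has {1,2,3,5,6} → only 4 remains.
row 2, column 2 = 1: row 2 has {2,4,5,6}; col 2 has {3,4,5,6}; region has {4,6} → only 1 remains.
row 2, column 3 = 3: row 2 has {1,2,4,5,6}; col 3 has {4,6}; region has {1,4,6} → only 3 remains.
row 3, column 5 = 6: row 3 has {3,4}; col 5 has {1,2,4,5}; region has {1,4} → only 6 remains.
row 4, column 3 = 5: row 4 has {1,2,3,4,6}; col 3 has {3,4,6}; region has {3,4,6} → only 5 remains.
row 5, column 3 = 1: row 5 has {5,6}; col 3 has {3,4,5,6}; region has {2,3,5,6} → only 1 remains.
row 5, column 5 = 3: row 5 has {1,5,6}; col 5 has {1,2,4,5,6}; region has {1,4,6} → only 3 remains.
row 6, column 4 = 3: row 6 has {1,2,4,5,6}; col 4 has {1,4,6}; region has {1,2,4,5,6} → only 3 remains.
row 1, column 1 = 5: row 1 has {1,3,4,6}; col 1 has {2,3,6}; region has {1,3,4,6} → only 5 remains.
row 1, column 2 = 2: row 1 has {1,3,4,5,6}; col 2 has {1,3,4,5,6}; region has {1,3,4,5,6} → only 2 remains.
row 3, column 1 = 1: row 3 has {3,4,6}; col 1 has {2,3,5,6}; region has {3,4,5,6} → only 1 remains.
row 3, column 3 = 2: row 3 has {1,3,4,6}; col 3 has {1,3,4,5,6}; region has {1,3,4,5,6} → only 2 remains.
row 3, column 4 = 5: row 3 has {1,2,3,4,6}; col 4 has {1,3,4,6}; region has {1,3,4,6} → only 5 remains.
row 5, column 1 = 4: row 5 has {1,3,5,6}; col 1 has {1,2,3,5,6}; region has {1,2,3,5,6} → only 4 remains.
row 5, column 4 = 2: row 5 has {1,3,4,5,6}; col 4 has {1,3,4,5,6}; region has {1,3,4,5,6} → only 2 remains.

451236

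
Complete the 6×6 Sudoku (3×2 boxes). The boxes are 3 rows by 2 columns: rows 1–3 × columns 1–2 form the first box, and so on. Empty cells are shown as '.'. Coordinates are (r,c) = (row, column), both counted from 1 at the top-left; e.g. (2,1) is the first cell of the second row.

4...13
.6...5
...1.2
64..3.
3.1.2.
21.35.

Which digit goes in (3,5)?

6

(2,1) = 1 (sole candidate).
(2,5) = 4 (sole candidate).
(3,1) = 5 (sole candidate).
(3,2) = 3 (sole candidate).
(3,5) = 6: row 3 has {1,2,3,5}; col 5 has {1,2,3,4,5}; box has {1,2,3,4,5} → only 6 remains.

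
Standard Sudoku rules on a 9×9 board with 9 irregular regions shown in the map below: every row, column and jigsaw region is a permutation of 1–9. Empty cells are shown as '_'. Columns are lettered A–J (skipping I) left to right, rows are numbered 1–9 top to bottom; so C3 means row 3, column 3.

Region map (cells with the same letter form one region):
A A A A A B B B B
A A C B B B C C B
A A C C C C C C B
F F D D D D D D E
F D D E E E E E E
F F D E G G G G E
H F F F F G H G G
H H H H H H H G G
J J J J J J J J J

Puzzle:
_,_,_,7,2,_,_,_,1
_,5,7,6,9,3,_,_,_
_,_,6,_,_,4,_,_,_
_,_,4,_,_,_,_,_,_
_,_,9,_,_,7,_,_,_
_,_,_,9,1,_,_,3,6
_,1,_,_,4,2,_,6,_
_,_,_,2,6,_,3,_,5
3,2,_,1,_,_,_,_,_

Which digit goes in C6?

F6 = 8: row 6 has {1,3,6,9}; col 6 has {2,3,4,7}; region has {1,2,3,5,6} → only 8 remains.
F1 = 5: row 1 has {1,2,7}; col 6 has {2,3,4,7,8}; region has {1,3,6,9} → only 5 remains.
B6 = 7: row 6 has {1,3,6,8,9}; col 2 has {1,2,5}; region has {1,4} → only 7 remains.
G6 = 4: row 6 has {1,3,6,7,8,9}; col 7 has {3}; region has {1,2,3,5,6,8} → only 4 remains.
G1 = 8: row 1 has {1,2,5,7}; col 7 has {3,4}; region has {1,3,5,6,9} → only 8 remains.
H1 = 4: row 1 has {1,2,5,7,8}; col 8 has {3,6}; region has {1,3,5,6,8,9} → only 4 remains.
J2 = 2: row 2 has {3,5,6,7,9}; col 9 has {1,5,6}; region has {1,3,4,5,6,8,9} → only 2 remains.
J3 = 7: row 3 has {4,6}; col 9 has {1,2,5,6}; region has {1,2,3,4,5,6,8,9} → only 7 remains.
J7 = 9: row 7 has {1,2,4,6}; col 9 has {1,2,5,6,7}; region has {1,2,3,4,5,6,8} → only 9 remains.
H8 = 7: row 8 has {2,3,5,6}; col 8 has {3,4,6}; region has {1,2,3,4,5,6,8,9} → only 7 remains.
C1 = 3: row 1 has {1,2,4,5,7,8}; col 3 has {4,6,7,9}; region has {2,5,7} → only 3 remains.
G2 = 1: row 2 has {2,3,5,6,7,9}; col 7 has {3,4,8}; region has {4,6,7} → only 1 remains.
H2 = 8: row 2 has {1,2,3,5,6,7,9}; col 8 has {3,4,6,7}; region has {1,4,6,7} → only 8 remains.
A2 = 4: row 2 has {1,2,3,5,6,7,8,9}; col 1 has {3}; region has {2,3,5,7} → only 4 remains.
A3 = 1: in row 3, 1 can only go here (every other open cell in that row sees a 1).
B3 = 8: in row 3, 8 can only go here (every other open cell in that row sees an 8).
H5 = 1: in row 5, 1 can only go here (every other open cell in that row sees a 1).
F4 = 1: in row 4, 1 can only go here (every other open cell in that row sees a 1).
F8 = 9: row 8 has {2,3,5,6,7}; col 6 has {1,2,3,4,5,7,8}; region has {2,3,6} → only 9 remains.
F9 = 6: row 9 has {1,2,3}; col 6 has {1,2,3,4,5,7,8,9}; region has {1,2,3} → only 6 remains.
A8 = 8: row 8 has {2,3,5,6,7,9}; col 1 has {1,3,4}; region has {2,3,6,9} → only 8 remains.
B8 = 4: row 8 has {2,3,5,6,7,8,9}; col 2 has {1,2,5,7,8}; region has {2,3,6,8,9} → only 4 remains.
C8 = 1: row 8 has {2,3,4,5,6,7,8,9}; col 3 has {3,4,6,7,9}; region has {2,3,4,6,8,9} → only 1 remains.
D7 = 3: in row 7, 3 can only go here (every other open cell in that row sees a 3).
D3 = 5: row 3 has {1,4,6,7,8}; col 4 has {1,2,3,6,7,9}; region has {1,4,6,7,8} → only 5 remains.
E3 = 3: row 3 has {1,4,5,6,7,8}; col 5 has {1,2,4,6,9}; region has {1,4,5,6,7,8} → only 3 remains.
D4 = 8: row 4 has {1,4}; col 4 has {1,2,3,5,6,7,9}; region has {1,4,9} → only 8 remains.
J4 = 3: row 4 has {1,4,8}; col 9 has {1,2,5,6,7,9}; region has {1,6,7,9} → only 3 remains.
D5 = 4: row 5 has {1,7,9}; col 4 has {1,2,3,5,6,7,8,9}; region has {1,3,6,7,9} → only 4 remains.
J5 = 8: row 5 has {1,4,7,9}; col 9 has {1,2,3,5,6,7,9}; region has {1,3,4,6,7,9} → only 8 remains.
J9 = 4: row 9 has {1,2,3,6}; col 9 has {1,2,3,5,6,7,8,9}; region has {1,2,3,6} → only 4 remains.
E5 = 5: row 5 has {1,4,7,8,9}; col 5 has {1,2,3,4,6,9}; region has {1,3,4,6,7,8,9} → only 5 remains.
G5 = 2: row 5 has {1,4,5,7,8,9}; col 7 has {1,3,4,8}; region has {1,3,4,5,6,7,8,9} → only 2 remains.
G3 = 9: row 3 has {1,3,4,5,6,7,8}; col 7 has {1,2,3,4,8}; region has {1,3,4,5,6,7,8} → only 9 remains.
H3 = 2: row 3 has {1,3,4,5,6,7,8,9}; col 8 has {1,3,4,6,7,8}; region has {1,3,4,5,6,7,8,9} → only 2 remains.
E4 = 7: row 4 has {1,3,4,8}; col 5 has {1,2,3,4,5,6,9}; region has {1,4,8,9} → only 7 remains.
H4 = 5: row 4 has {1,3,4,7,8}; col 8 has {1,2,3,4,6,7,8}; region has {1,4,7,8,9} → only 5 remains.
A5 = 6: row 5 has {1,2,4,5,7,8,9}; col 1 has {1,3,4,8}; region has {1,3,4,7} → only 6 remains.
B5 = 3: row 5 has {1,2,4,5,6,7,8,9}; col 2 has {1,2,4,5,7,8}; region has {1,4,5,7,8,9} → only 3 remains.
C6 = 2: row 6 has {1,3,4,6,7,8,9}; col 3 has {1,3,4,6,7,9}; region has {1,3,4,5,7,8,9} → only 2 remains.

2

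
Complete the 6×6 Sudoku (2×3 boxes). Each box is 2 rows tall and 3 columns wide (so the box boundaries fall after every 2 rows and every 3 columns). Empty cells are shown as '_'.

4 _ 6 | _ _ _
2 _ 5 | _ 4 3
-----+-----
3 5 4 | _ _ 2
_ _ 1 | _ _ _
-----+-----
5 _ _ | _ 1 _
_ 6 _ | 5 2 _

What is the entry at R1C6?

1

R1C5 = 5 (sole candidate).
R1C6 = 1: row 1 has {4,5,6}; col 6 has {2,3}; box has {3,4,5} → only 1 remains.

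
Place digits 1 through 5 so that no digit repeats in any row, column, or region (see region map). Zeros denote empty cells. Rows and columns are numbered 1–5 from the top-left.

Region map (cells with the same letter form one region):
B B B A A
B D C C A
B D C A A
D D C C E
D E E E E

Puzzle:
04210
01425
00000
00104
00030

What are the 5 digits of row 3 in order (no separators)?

15342

r1c5 = 3 (sole candidate).
r2c1 = 3 (sole candidate).
r3c4 = 4: row 3 has {}; col 4 has {1,2,3}; region has {1,3,5} → only 4 remains.
r3c5 = 2: row 3 has {4}; col 5 has {3,4,5}; region has {1,3,4,5} → only 2 remains.
r4c4 = 5 (sole candidate).
r5c3 = 5 (sole candidate).
r5c5 = 1 (sole candidate).
r1c1 = 5 (sole candidate).
r3c1 = 1: row 3 has {2,4}; col 1 has {3,5}; region has {2,3,4,5} → only 1 remains.
r3c3 = 3: row 3 has {1,2,4}; col 3 has {1,2,4,5}; region has {1,2,4,5} → only 3 remains.
r4c1 = 2 (sole candidate).
r4c2 = 3 (sole candidate).
r5c1 = 4 (sole candidate).
r5c2 = 2 (sole candidate).
r3c2 = 5: row 3 has {1,2,3,4}; col 2 has {1,2,3,4}; region has {1,2,3,4} → only 5 remains.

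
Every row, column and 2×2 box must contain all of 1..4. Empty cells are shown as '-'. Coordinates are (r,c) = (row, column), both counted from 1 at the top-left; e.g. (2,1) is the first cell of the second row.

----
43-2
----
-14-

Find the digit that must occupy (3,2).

4

(1,2) = 2 (sole candidate).
(2,3) = 1 (sole candidate).
(3,2) = 4: row 3 has {}; col 2 has {1,2,3}; box has {1} → only 4 remains.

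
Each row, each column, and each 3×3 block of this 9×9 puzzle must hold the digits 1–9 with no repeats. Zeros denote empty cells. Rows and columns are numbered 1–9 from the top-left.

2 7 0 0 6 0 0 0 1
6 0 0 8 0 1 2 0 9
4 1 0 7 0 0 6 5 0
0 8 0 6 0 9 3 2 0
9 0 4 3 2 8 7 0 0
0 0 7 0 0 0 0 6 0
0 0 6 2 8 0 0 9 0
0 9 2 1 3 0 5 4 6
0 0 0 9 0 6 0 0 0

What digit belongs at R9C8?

3

R3C5 = 9 (sole candidate).
R5C8 = 1 (sole candidate).
R5C9 = 5 (sole candidate).
R7C7 = 1 (sole candidate).
R8C6 = 7 (sole candidate).
R9C7 = 8 (sole candidate).
R1C7 = 4 (sole candidate).
R4C9 = 4 (sole candidate).
R5C2 = 6 (sole candidate).
R6C7 = 9 (sole candidate).
R6C9 = 8 (sole candidate).
R8C1 = 8 (sole candidate).
R1C4 = 5 (sole candidate).
R1C6 = 3 (sole candidate).
R1C8 = 8 (sole candidate).
R2C5 = 4 (sole candidate).
R3C6 = 2 (sole candidate).
R3C9 = 3 (sole candidate).
R6C4 = 4 (sole candidate).
R6C6 = 5 (sole candidate).
R7C6 = 4 (sole candidate).
R7C9 = 7 (sole candidate).
R9C5 = 5 (sole candidate).
R9C8 = 3: row 9 has {5,6,8,9}; col 8 has {1,2,4,5,6,8,9}; box has {1,4,5,6,7,8,9} → only 3 remains.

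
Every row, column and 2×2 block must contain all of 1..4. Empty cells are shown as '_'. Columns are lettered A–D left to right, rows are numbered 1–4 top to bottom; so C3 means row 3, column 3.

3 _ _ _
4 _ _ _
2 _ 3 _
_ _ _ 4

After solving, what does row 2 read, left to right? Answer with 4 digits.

4213

D3 = 1 (sole candidate).
A4 = 1 (sole candidate).
B4 = 3 (sole candidate).
C4 = 2 (sole candidate).
D1 = 2 (sole candidate).
C2 = 1: row 2 has {4}; col 3 has {2,3}; box has {2} → only 1 remains.
D2 = 3: row 2 has {1,4}; col 4 has {1,2,4}; box has {1,2} → only 3 remains.
B3 = 4 (sole candidate).
B1 = 1 (sole candidate).
C1 = 4 (sole candidate).
B2 = 2: row 2 has {1,3,4}; col 2 has {1,3,4}; box has {1,3,4} → only 2 remains.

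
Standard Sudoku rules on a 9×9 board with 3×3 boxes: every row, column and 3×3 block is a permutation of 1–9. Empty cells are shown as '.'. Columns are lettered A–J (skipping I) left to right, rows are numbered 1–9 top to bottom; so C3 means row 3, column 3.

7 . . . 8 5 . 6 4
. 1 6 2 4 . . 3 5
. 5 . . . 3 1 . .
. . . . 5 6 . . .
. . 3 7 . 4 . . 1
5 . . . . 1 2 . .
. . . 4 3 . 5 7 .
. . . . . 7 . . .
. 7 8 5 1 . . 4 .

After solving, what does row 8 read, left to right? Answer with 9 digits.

G1 = 9: row 1 has {4,5,6,7,8}; col 7 has {1,2,5}; box has {1,3,4,5,6} → only 9 remains.
F2 = 9: row 2 has {1,2,3,4,5,6}; col 6 has {1,3,4,5,6,7}; box has {2,3,4,5,8} → only 9 remains.
D3 = 6: row 3 has {1,3,5}; col 4 has {2,4,5,7}; box has {2,3,4,5,8,9} → only 6 remains.
E3 = 7: row 3 has {1,3,5,6}; col 5 has {1,3,4,5,8}; box has {2,3,4,5,6,8,9} → only 7 remains.
E6 = 9: row 6 has {1,2,5}; col 5 has {1,3,4,5,7,8}; box has {1,4,5,6,7} → only 9 remains.
H6 = 8: row 6 has {1,2,5,9}; col 8 has {3,4,6,7}; box has {1,2} → only 8 remains.
F9 = 2: row 9 has {1,4,5,7,8}; col 6 has {1,3,4,5,6,7,9}; box has {1,3,4,5,7} → only 2 remains.
C1 = 2: row 1 has {4,5,6,7,8,9}; col 3 has {3,6,8}; box has {1,5,6,7} → only 2 remains.
D1 = 1: row 1 has {2,4,5,6,7,8,9}; col 4 has {2,4,5,6,7}; box has {2,3,4,5,6,7,8,9} → only 1 remains.
A2 = 8: row 2 has {1,2,3,4,5,6,9}; col 1 has {5,7}; box has {1,2,5,6,7} → only 8 remains.
G2 = 7: row 2 has {1,2,3,4,5,6,8,9}; col 7 has {1,2,5,9}; box has {1,3,4,5,6,9} → only 7 remains.
H3 = 2: row 3 has {1,3,5,6,7}; col 8 has {3,4,6,7,8}; box has {1,3,4,5,6,7,9} → only 2 remains.
J3 = 8: row 3 has {1,2,3,5,6,7}; col 9 has {1,4,5}; box has {1,2,3,4,5,6,7,9} → only 8 remains.
H4 = 9: row 4 has {5,6}; col 8 has {2,3,4,6,7,8}; box has {1,2,8} → only 9 remains.
E5 = 2: row 5 has {1,3,4,7}; col 5 has {1,3,4,5,7,8,9}; box has {1,4,5,6,7,9} → only 2 remains.
G5 = 6: row 5 has {1,2,3,4,7}; col 7 has {1,2,5,7,9}; box has {1,2,8,9} → only 6 remains.
H5 = 5: row 5 has {1,2,3,4,6,7}; col 8 has {2,3,4,6,7,8,9}; box has {1,2,6,8,9} → only 5 remains.
D6 = 3: row 6 has {1,2,5,8,9}; col 4 has {1,2,4,5,6,7}; box has {1,2,4,5,6,7,9} → only 3 remains.
J6 = 7: row 6 has {1,2,3,5,8,9}; col 9 has {1,4,5,8}; box has {1,2,5,6,8,9} → only 7 remains.
F7 = 8: row 7 has {3,4,5,7}; col 6 has {1,2,3,4,5,6,7,9}; box has {1,2,3,4,5,7} → only 8 remains.
D8 = 9: row 8 has {7}; col 4 has {1,2,3,4,5,6,7}; box has {1,2,3,4,5,7,8} → only 9 remains.
E8 = 6: row 8 has {7,9}; col 5 has {1,2,3,4,5,7,8,9}; box has {1,2,3,4,5,7,8,9} → only 6 remains.
H8 = 1: row 8 has {6,7,9}; col 8 has {2,3,4,5,6,7,8,9}; box has {4,5,7} → only 1 remains.
G9 = 3: row 9 has {1,2,4,5,7,8}; col 7 has {1,2,5,6,7,9}; box has {1,4,5,7} → only 3 remains.
B1 = 3: row 1 has {1,2,4,5,6,7,8,9}; col 2 has {1,5,7}; box has {1,2,5,6,7,8} → only 3 remains.
D4 = 8: row 4 has {5,6,9}; col 4 has {1,2,3,4,5,6,7,9}; box has {1,2,3,4,5,6,7,9} → only 8 remains.
G4 = 4: row 4 has {5,6,8,9}; col 7 has {1,2,3,5,6,7,9}; box has {1,2,5,6,7,8,9} → only 4 remains.
J4 = 3: row 4 has {4,5,6,8,9}; col 9 has {1,4,5,7,8}; box has {1,2,4,5,6,7,8,9} → only 3 remains.
A5 = 9: row 5 has {1,2,3,4,5,6,7}; col 1 has {5,7,8}; box has {3,5} → only 9 remains.
B5 = 8: row 5 has {1,2,3,4,5,6,7,9}; col 2 has {1,3,5,7}; box has {3,5,9} → only 8 remains.
C6 = 4: row 6 has {1,2,3,5,7,8,9}; col 3 has {2,3,6,8}; box has {3,5,8,9} → only 4 remains.
C8 = 5: row 8 has {1,6,7,9}; col 3 has {2,3,4,6,8}; box has {7,8} → only 5 remains.
G8 = 8: row 8 has {1,5,6,7,9}; col 7 has {1,2,3,4,5,6,7,9}; box has {1,3,4,5,7} → only 8 remains.
J8 = 2: row 8 has {1,5,6,7,8,9}; col 9 has {1,3,4,5,7,8}; box has {1,3,4,5,7,8} → only 2 remains.
A9 = 6: row 9 has {1,2,3,4,5,7,8}; col 1 has {5,7,8,9}; box has {5,7,8} → only 6 remains.
J9 = 9: row 9 has {1,2,3,4,5,6,7,8}; col 9 has {1,2,3,4,5,7,8}; box has {1,2,3,4,5,7,8} → only 9 remains.
A3 = 4: row 3 has {1,2,3,5,6,7,8}; col 1 has {5,6,7,8,9}; box has {1,2,3,5,6,7,8} → only 4 remains.
C3 = 9: row 3 has {1,2,3,4,5,6,7,8}; col 3 has {2,3,4,5,6,8}; box has {1,2,3,4,5,6,7,8} → only 9 remains.
B4 = 2: row 4 has {3,4,5,6,8,9}; col 2 has {1,3,5,7,8}; box has {3,4,5,8,9} → only 2 remains.
B6 = 6: row 6 has {1,2,3,4,5,7,8,9}; col 2 has {1,2,3,5,7,8}; box has {2,3,4,5,8,9} → only 6 remains.
B7 = 9: row 7 has {3,4,5,7,8}; col 2 has {1,2,3,5,6,7,8}; box has {5,6,7,8} → only 9 remains.
C7 = 1: row 7 has {3,4,5,7,8,9}; col 3 has {2,3,4,5,6,8,9}; box has {5,6,7,8,9} → only 1 remains.
J7 = 6: row 7 has {1,3,4,5,7,8,9}; col 9 has {1,2,3,4,5,7,8,9}; box has {1,2,3,4,5,7,8,9} → only 6 remains.
A8 = 3: row 8 has {1,2,5,6,7,8,9}; col 1 has {4,5,6,7,8,9}; box has {1,5,6,7,8,9} → only 3 remains.
B8 = 4: row 8 has {1,2,3,5,6,7,8,9}; col 2 has {1,2,3,5,6,7,8,9}; box has {1,3,5,6,7,8,9} → only 4 remains.

345967812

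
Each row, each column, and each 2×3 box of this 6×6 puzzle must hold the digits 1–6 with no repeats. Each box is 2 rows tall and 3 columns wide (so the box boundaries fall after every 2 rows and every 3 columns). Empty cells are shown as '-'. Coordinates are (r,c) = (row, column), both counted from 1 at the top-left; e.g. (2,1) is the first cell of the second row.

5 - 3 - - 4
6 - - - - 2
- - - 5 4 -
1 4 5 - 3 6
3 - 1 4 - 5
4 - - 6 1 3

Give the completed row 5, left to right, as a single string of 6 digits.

361425

(1,4) = 1: row 1 has {3,4,5}; col 4 has {4,5,6}; box has {2,4} → only 1 remains.
(1,5) = 6: row 1 has {1,3,4,5}; col 5 has {1,3,4}; box has {1,2,4} → only 6 remains.
(2,2) = 1: row 2 has {2,6}; col 2 has {4}; box has {3,5,6} → only 1 remains.
(2,3) = 4: row 2 has {1,2,6}; col 3 has {1,3,5}; box has {1,3,5,6} → only 4 remains.
(2,4) = 3: row 2 has {1,2,4,6}; col 4 has {1,4,5,6}; box has {1,2,4,6} → only 3 remains.
(2,5) = 5: row 2 has {1,2,3,4,6}; col 5 has {1,3,4,6}; box has {1,2,3,4,6} → only 5 remains.
(3,1) = 2: row 3 has {4,5}; col 1 has {1,3,4,5,6}; box has {1,4,5} → only 2 remains.
(3,3) = 6: row 3 has {2,4,5}; col 3 has {1,3,4,5}; box has {1,2,4,5} → only 6 remains.
(3,6) = 1: row 3 has {2,4,5,6}; col 6 has {2,3,4,5,6}; box has {3,4,5,6} → only 1 remains.
(4,4) = 2: row 4 has {1,3,4,5,6}; col 4 has {1,3,4,5,6}; box has {1,3,4,5,6} → only 2 remains.
(5,5) = 2: row 5 has {1,3,4,5}; col 5 has {1,3,4,5,6}; box has {1,3,4,5,6} → only 2 remains.
(6,3) = 2: row 6 has {1,3,4,6}; col 3 has {1,3,4,5,6}; box has {1,3,4} → only 2 remains.
(1,2) = 2: row 1 has {1,3,4,5,6}; col 2 has {1,4}; box has {1,3,4,5,6} → only 2 remains.
(3,2) = 3: row 3 has {1,2,4,5,6}; col 2 has {1,2,4}; box has {1,2,4,5,6} → only 3 remains.
(5,2) = 6: row 5 has {1,2,3,4,5}; col 2 has {1,2,3,4}; box has {1,2,3,4} → only 6 remains.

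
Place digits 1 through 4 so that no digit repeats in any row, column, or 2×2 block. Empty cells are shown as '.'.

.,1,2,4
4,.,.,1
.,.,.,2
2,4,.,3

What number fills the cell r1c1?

r1c1 = 3: row 1 has {1,2,4}; col 1 has {2,4}; box has {1,4} → only 3 remains.

3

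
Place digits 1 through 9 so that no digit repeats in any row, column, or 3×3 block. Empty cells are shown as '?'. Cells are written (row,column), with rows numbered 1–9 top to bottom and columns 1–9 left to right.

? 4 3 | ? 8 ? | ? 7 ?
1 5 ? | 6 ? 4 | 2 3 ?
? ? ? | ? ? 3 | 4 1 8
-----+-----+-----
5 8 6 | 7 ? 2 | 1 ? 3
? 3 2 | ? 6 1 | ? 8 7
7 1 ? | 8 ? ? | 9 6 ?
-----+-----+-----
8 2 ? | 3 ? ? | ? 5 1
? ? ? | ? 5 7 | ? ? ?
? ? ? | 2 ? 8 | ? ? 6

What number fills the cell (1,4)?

1

(2,9) = 9: row 2 has {1,2,3,4,5,6}; col 9 has {1,3,6,7,8}; box has {1,2,3,4,7,8} → only 9 remains.
(4,8) = 4: row 4 has {1,2,3,5,6,7,8}; col 8 has {1,3,5,6,7,8}; box has {1,3,6,7,8,9} → only 4 remains.
(5,7) = 5: row 5 has {1,2,3,6,7,8}; col 7 has {1,2,4,9}; box has {1,3,4,6,7,8,9} → only 5 remains.
(6,3) = 4: row 6 has {1,6,7,8,9}; col 3 has {2,3,6}; box has {1,2,3,5,6,7,8} → only 4 remains.
(6,5) = 3: row 6 has {1,4,6,7,8,9}; col 5 has {5,6,8}; box has {1,2,6,7,8} → only 3 remains.
(6,6) = 5: row 6 has {1,3,4,6,7,8,9}; col 6 has {1,2,3,4,7,8}; box has {1,2,3,6,7,8} → only 5 remains.
(6,9) = 2: row 6 has {1,3,4,5,6,7,8,9}; col 9 has {1,3,6,7,8,9}; box has {1,3,4,5,6,7,8,9} → only 2 remains.
(7,7) = 7: row 7 has {1,2,3,5,8}; col 7 has {1,2,4,5,9}; box has {1,5,6} → only 7 remains.
(8,9) = 4: row 8 has {5,7}; col 9 has {1,2,3,6,7,8,9}; box has {1,5,6,7} → only 4 remains.
(9,7) = 3: row 9 has {2,6,8}; col 7 has {1,2,4,5,7,9}; box has {1,4,5,6,7} → only 3 remains.
(9,8) = 9: row 9 has {2,3,6,8}; col 8 has {1,3,4,5,6,7,8}; box has {1,3,4,5,6,7} → only 9 remains.
(1,6) = 9: row 1 has {3,4,7,8}; col 6 has {1,2,3,4,5,7,8}; box has {3,4,6,8} → only 9 remains.
(1,7) = 6: row 1 has {3,4,7,8,9}; col 7 has {1,2,3,4,5,7,9}; box has {1,2,3,4,7,8,9} → only 6 remains.
(1,9) = 5: row 1 has {3,4,6,7,8,9}; col 9 has {1,2,3,4,6,7,8,9}; box has {1,2,3,4,6,7,8,9} → only 5 remains.
(2,5) = 7: row 2 has {1,2,3,4,5,6,9}; col 5 has {3,5,6,8}; box has {3,4,6,8,9} → only 7 remains.
(3,4) = 5: row 3 has {1,3,4,8}; col 4 has {2,3,6,7,8}; box has {3,4,6,7,8,9} → only 5 remains.
(3,5) = 2: row 3 has {1,3,4,5,8}; col 5 has {3,5,6,7,8}; box has {3,4,5,6,7,8,9} → only 2 remains.
(4,5) = 9: row 4 has {1,2,3,4,5,6,7,8}; col 5 has {2,3,5,6,7,8}; box has {1,2,3,5,6,7,8} → only 9 remains.
(5,1) = 9: row 5 has {1,2,3,5,6,7,8}; col 1 has {1,5,7,8}; box has {1,2,3,4,5,6,7,8} → only 9 remains.
(5,4) = 4: row 5 has {1,2,3,5,6,7,8,9}; col 4 has {2,3,5,6,7,8}; box has {1,2,3,5,6,7,8,9} → only 4 remains.
(7,3) = 9: row 7 has {1,2,3,5,7,8}; col 3 has {2,3,4,6}; box has {2,8} → only 9 remains.
(7,5) = 4: row 7 has {1,2,3,5,7,8,9}; col 5 has {2,3,5,6,7,8,9}; box has {2,3,5,7,8} → only 4 remains.
(7,6) = 6: row 7 has {1,2,3,4,5,7,8,9}; col 6 has {1,2,3,4,5,7,8,9}; box has {2,3,4,5,7,8} → only 6 remains.
(8,2) = 6: row 8 has {4,5,7}; col 2 has {1,2,3,4,5,8}; box has {2,8,9} → only 6 remains.
(8,3) = 1: row 8 has {4,5,6,7}; col 3 has {2,3,4,6,9}; box has {2,6,8,9} → only 1 remains.
(8,4) = 9: row 8 has {1,4,5,6,7}; col 4 has {2,3,4,5,6,7,8}; box has {2,3,4,5,6,7,8} → only 9 remains.
(8,7) = 8: row 8 has {1,4,5,6,7,9}; col 7 has {1,2,3,4,5,6,7,9}; box has {1,3,4,5,6,7,9} → only 8 remains.
(8,8) = 2: row 8 has {1,4,5,6,7,8,9}; col 8 has {1,3,4,5,6,7,8,9}; box has {1,3,4,5,6,7,8,9} → only 2 remains.
(9,1) = 4: row 9 has {2,3,6,8,9}; col 1 has {1,5,7,8,9}; box has {1,2,6,8,9} → only 4 remains.
(9,2) = 7: row 9 has {2,3,4,6,8,9}; col 2 has {1,2,3,4,5,6,8}; box has {1,2,4,6,8,9} → only 7 remains.
(9,3) = 5: row 9 has {2,3,4,6,7,8,9}; col 3 has {1,2,3,4,6,9}; box has {1,2,4,6,7,8,9} → only 5 remains.
(9,5) = 1: row 9 has {2,3,4,5,6,7,8,9}; col 5 has {2,3,4,5,6,7,8,9}; box has {2,3,4,5,6,7,8,9} → only 1 remains.
(1,1) = 2: row 1 has {3,4,5,6,7,8,9}; col 1 has {1,4,5,7,8,9}; box has {1,3,4,5} → only 2 remains.
(1,4) = 1: row 1 has {2,3,4,5,6,7,8,9}; col 4 has {2,3,4,5,6,7,8,9}; box has {2,3,4,5,6,7,8,9} → only 1 remains.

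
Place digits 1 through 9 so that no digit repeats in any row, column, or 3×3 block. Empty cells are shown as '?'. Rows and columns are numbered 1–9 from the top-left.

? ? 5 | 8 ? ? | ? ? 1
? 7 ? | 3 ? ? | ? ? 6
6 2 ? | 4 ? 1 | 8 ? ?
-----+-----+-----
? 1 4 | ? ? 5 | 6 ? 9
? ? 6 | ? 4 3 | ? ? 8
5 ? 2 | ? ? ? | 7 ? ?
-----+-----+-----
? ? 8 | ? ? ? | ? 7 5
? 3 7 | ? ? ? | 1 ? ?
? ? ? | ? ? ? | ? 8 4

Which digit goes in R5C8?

1

R5C2 = 9: row 5 has {3,4,6,8}; col 2 has {1,2,3,7}; box has {1,2,4,5,6} → only 9 remains.
R6C2 = 8: row 6 has {2,5,7}; col 2 has {1,2,3,7,9}; box has {1,2,4,5,6,9} → only 8 remains.
R6C9 = 3: row 6 has {2,5,7,8}; col 9 has {1,4,5,6,8,9}; box has {6,7,8,9} → only 3 remains.
R8C9 = 2: row 8 has {1,3,7}; col 9 has {1,3,4,5,6,8,9}; box has {1,4,5,7,8} → only 2 remains.
R1C2 = 4: row 1 has {1,5,8}; col 2 has {1,2,3,7,8,9}; box has {2,5,6,7} → only 4 remains.
R3C9 = 7: row 3 has {1,2,4,6,8}; col 9 has {1,2,3,4,5,6,8,9}; box has {1,6,8} → only 7 remains.
R4C8 = 2: row 4 has {1,4,5,6,9}; col 8 has {7,8}; box has {3,6,7,8,9} → only 2 remains.
R5C1 = 7: row 5 has {3,4,6,8,9}; col 1 has {5,6}; box has {1,2,4,5,6,8,9} → only 7 remains.
R5C7 = 5: row 5 has {3,4,6,7,8,9}; col 7 has {1,6,7,8}; box has {2,3,6,7,8,9} → only 5 remains.
R5C8 = 1: row 5 has {3,4,5,6,7,8,9}; col 8 has {2,7,8}; box has {2,3,5,6,7,8,9} → only 1 remains.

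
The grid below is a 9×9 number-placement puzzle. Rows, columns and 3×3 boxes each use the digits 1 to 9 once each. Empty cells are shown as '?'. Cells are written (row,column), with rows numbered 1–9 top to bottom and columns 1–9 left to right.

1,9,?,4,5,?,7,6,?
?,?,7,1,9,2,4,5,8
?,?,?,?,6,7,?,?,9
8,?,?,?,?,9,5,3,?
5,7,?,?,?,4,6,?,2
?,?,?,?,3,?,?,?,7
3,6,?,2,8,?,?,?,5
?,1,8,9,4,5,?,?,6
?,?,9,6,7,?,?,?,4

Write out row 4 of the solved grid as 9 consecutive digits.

(1,9) = 3: row 1 has {1,4,5,6,7,9}; col 9 has {2,4,5,6,7,8,9}; box has {4,5,6,7,8,9} → only 3 remains.
(2,1) = 6: row 2 has {1,2,4,5,7,8,9}; col 1 has {1,3,5,8}; box has {1,7,9} → only 6 remains.
(2,2) = 3: row 2 has {1,2,4,5,6,7,8,9}; col 2 has {1,6,7,9}; box has {1,6,7,9} → only 3 remains.
(4,4) = 7: row 4 has {3,5,8,9}; col 4 has {1,2,4,6,9}; box has {3,4,9} → only 7 remains.
(4,9) = 1: row 4 has {3,5,7,8,9}; col 9 has {2,3,4,5,6,7,8,9}; box has {2,3,5,6,7} → only 1 remains.
(5,4) = 8: row 5 has {2,4,5,6,7}; col 4 has {1,2,4,6,7,9}; box has {3,4,7,9} → only 8 remains.
(5,5) = 1: row 5 has {2,4,5,6,7,8}; col 5 has {3,4,5,6,7,8,9}; box has {3,4,7,8,9} → only 1 remains.
(5,8) = 9: row 5 has {1,2,4,5,6,7,8}; col 8 has {3,5,6}; box has {1,2,3,5,6,7} → only 9 remains.
(6,4) = 5: row 6 has {3,7}; col 4 has {1,2,4,6,7,8,9}; box has {1,3,4,7,8,9} → only 5 remains.
(6,6) = 6: row 6 has {3,5,7}; col 6 has {2,4,5,7,9}; box has {1,3,4,5,7,8,9} → only 6 remains.
(6,7) = 8: row 6 has {3,5,6,7}; col 7 has {4,5,6,7}; box has {1,2,3,5,6,7,9} → only 8 remains.
(6,8) = 4: row 6 has {3,5,6,7,8}; col 8 has {3,5,6,9}; box has {1,2,3,5,6,7,8,9} → only 4 remains.
(7,3) = 4: row 7 has {2,3,5,6,8}; col 3 has {7,8,9}; box has {1,3,6,8,9} → only 4 remains.
(7,6) = 1: row 7 has {2,3,4,5,6,8}; col 6 has {2,4,5,6,7,9}; box has {2,4,5,6,7,8,9} → only 1 remains.
(7,7) = 9: row 7 has {1,2,3,4,5,6,8}; col 7 has {4,5,6,7,8}; box has {4,5,6} → only 9 remains.
(7,8) = 7: row 7 has {1,2,3,4,5,6,8,9}; col 8 has {3,4,5,6,9}; box has {4,5,6,9} → only 7 remains.
(8,8) = 2: row 8 has {1,4,5,6,8,9}; col 8 has {3,4,5,6,7,9}; box has {4,5,6,7,9} → only 2 remains.
(9,1) = 2: row 9 has {4,6,7,9}; col 1 has {1,3,5,6,8}; box has {1,3,4,6,8,9} → only 2 remains.
(9,2) = 5: row 9 has {2,4,6,7,9}; col 2 has {1,3,6,7,9}; box has {1,2,3,4,6,8,9} → only 5 remains.
(9,6) = 3: row 9 has {2,4,5,6,7,9}; col 6 has {1,2,4,5,6,7,9}; box has {1,2,4,5,6,7,8,9} → only 3 remains.
(9,7) = 1: row 9 has {2,3,4,5,6,7,9}; col 7 has {4,5,6,7,8,9}; box has {2,4,5,6,7,9} → only 1 remains.
(9,8) = 8: row 9 has {1,2,3,4,5,6,7,9}; col 8 has {2,3,4,5,6,7,9}; box has {1,2,4,5,6,7,9} → only 8 remains.
(1,3) = 2: row 1 has {1,3,4,5,6,7,9}; col 3 has {4,7,8,9}; box has {1,3,6,7,9} → only 2 remains.
(1,6) = 8: row 1 has {1,2,3,4,5,6,7,9}; col 6 has {1,2,3,4,5,6,7,9}; box has {1,2,4,5,6,7,9} → only 8 remains.
(3,1) = 4: row 3 has {6,7,9}; col 1 has {1,2,3,5,6,8}; box has {1,2,3,6,7,9} → only 4 remains.
(3,2) = 8: row 3 has {4,6,7,9}; col 2 has {1,3,5,6,7,9}; box has {1,2,3,4,6,7,9} → only 8 remains.
(3,3) = 5: row 3 has {4,6,7,8,9}; col 3 has {2,4,7,8,9}; box has {1,2,3,4,6,7,8,9} → only 5 remains.
(3,4) = 3: row 3 has {4,5,6,7,8,9}; col 4 has {1,2,4,5,6,7,8,9}; box has {1,2,4,5,6,7,8,9} → only 3 remains.
(3,7) = 2: row 3 has {3,4,5,6,7,8,9}; col 7 has {1,4,5,6,7,8,9}; box has {3,4,5,6,7,8,9} → only 2 remains.
(3,8) = 1: row 3 has {2,3,4,5,6,7,8,9}; col 8 has {2,3,4,5,6,7,8,9}; box has {2,3,4,5,6,7,8,9} → only 1 remains.
(4,3) = 6: row 4 has {1,3,5,7,8,9}; col 3 has {2,4,5,7,8,9}; box has {5,7,8} → only 6 remains.
(4,5) = 2: row 4 has {1,3,5,6,7,8,9}; col 5 has {1,3,4,5,6,7,8,9}; box has {1,3,4,5,6,7,8,9} → only 2 remains.
(5,3) = 3: row 5 has {1,2,4,5,6,7,8,9}; col 3 has {2,4,5,6,7,8,9}; box has {5,6,7,8} → only 3 remains.
(6,1) = 9: row 6 has {3,4,5,6,7,8}; col 1 has {1,2,3,4,5,6,8}; box has {3,5,6,7,8} → only 9 remains.
(6,2) = 2: row 6 has {3,4,5,6,7,8,9}; col 2 has {1,3,5,6,7,8,9}; box has {3,5,6,7,8,9} → only 2 remains.
(6,3) = 1: row 6 has {2,3,4,5,6,7,8,9}; col 3 has {2,3,4,5,6,7,8,9}; box has {2,3,5,6,7,8,9} → only 1 remains.
(8,1) = 7: row 8 has {1,2,4,5,6,8,9}; col 1 has {1,2,3,4,5,6,8,9}; box has {1,2,3,4,5,6,8,9} → only 7 remains.
(8,7) = 3: row 8 has {1,2,4,5,6,7,8,9}; col 7 has {1,2,4,5,6,7,8,9}; box has {1,2,4,5,6,7,8,9} → only 3 remains.
(4,2) = 4: row 4 has {1,2,3,5,6,7,8,9}; col 2 has {1,2,3,5,6,7,8,9}; box has {1,2,3,5,6,7,8,9} → only 4 remains.

846729531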